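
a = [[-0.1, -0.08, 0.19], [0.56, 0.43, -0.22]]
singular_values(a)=[0.76, 0.14]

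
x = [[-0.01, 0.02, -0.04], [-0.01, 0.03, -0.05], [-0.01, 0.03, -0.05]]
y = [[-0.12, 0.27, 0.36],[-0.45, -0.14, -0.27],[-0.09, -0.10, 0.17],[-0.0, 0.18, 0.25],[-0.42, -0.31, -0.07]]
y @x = [[-0.01, 0.02, -0.03], [0.01, -0.02, 0.04], [0.00, 0.0, 0.00], [-0.0, 0.01, -0.02], [0.01, -0.02, 0.04]]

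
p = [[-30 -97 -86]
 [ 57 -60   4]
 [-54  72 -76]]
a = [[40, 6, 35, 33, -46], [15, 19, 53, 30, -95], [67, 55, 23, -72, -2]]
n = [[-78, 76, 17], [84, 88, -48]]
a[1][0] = 15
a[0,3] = 33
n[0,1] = 76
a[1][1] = 19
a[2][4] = -2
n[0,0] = -78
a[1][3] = 30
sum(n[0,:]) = 15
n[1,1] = 88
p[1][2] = 4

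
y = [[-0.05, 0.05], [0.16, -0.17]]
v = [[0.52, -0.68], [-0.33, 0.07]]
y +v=[[0.47, -0.63],[-0.17, -0.1]]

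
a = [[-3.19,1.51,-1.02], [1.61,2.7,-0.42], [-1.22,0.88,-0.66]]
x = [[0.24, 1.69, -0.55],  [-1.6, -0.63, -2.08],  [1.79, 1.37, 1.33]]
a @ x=[[-5.01, -7.74, -2.74], [-4.69, 0.44, -7.06], [-2.88, -3.52, -2.04]]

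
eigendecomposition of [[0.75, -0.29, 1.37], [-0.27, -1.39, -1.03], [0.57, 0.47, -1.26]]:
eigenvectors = [[(0.96+0j), (-0.05+0.32j), -0.05-0.32j],[-0.19+0.00j, (0.76+0j), 0.76-0.00j],[(0.2+0j), (0.09-0.55j), 0.09+0.55j]]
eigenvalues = [(1.09+0j), (-1.49+0.63j), (-1.49-0.63j)]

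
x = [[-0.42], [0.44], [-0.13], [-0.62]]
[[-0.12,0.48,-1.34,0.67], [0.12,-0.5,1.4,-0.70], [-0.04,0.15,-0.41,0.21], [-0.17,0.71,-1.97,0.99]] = x @ [[0.28, -1.14, 3.18, -1.6]]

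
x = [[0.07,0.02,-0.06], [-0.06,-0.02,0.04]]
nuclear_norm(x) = 0.13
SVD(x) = [[-0.78, 0.62],[0.62, 0.78]] @ diag([0.12017418877964253, 0.007626555654739933]) @ [[-0.77,-0.23,0.6], [-0.47,-0.43,-0.77]]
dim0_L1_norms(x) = [0.13, 0.04, 0.1]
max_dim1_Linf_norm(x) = 0.07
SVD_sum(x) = [[0.07, 0.02, -0.06], [-0.06, -0.02, 0.04]] + [[-0.0,-0.0,-0.00], [-0.00,-0.00,-0.0]]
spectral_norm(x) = 0.12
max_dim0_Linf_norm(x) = 0.07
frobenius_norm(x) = 0.12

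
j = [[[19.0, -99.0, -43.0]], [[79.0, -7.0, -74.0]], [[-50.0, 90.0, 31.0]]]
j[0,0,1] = -99.0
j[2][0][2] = 31.0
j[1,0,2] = -74.0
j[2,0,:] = [-50.0, 90.0, 31.0]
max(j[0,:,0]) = 19.0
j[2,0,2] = 31.0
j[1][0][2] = -74.0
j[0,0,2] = -43.0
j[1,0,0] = 79.0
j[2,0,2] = 31.0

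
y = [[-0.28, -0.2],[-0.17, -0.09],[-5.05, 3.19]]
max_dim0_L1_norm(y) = 5.5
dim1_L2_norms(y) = [0.34, 0.19, 5.97]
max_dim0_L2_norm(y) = 5.06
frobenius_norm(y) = 5.99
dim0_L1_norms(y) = [5.5, 3.48]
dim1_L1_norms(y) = [0.48, 0.26, 8.24]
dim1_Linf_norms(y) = [0.28, 0.17, 5.05]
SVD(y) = [[-0.02, -0.89], [-0.02, -0.46], [-1.0, 0.03]] @ diag([5.975342781561654, 0.3595533935857709]) @ [[0.85, -0.53],[0.53, 0.85]]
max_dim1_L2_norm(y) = 5.97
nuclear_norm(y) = 6.33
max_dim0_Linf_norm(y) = 5.05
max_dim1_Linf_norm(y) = 5.05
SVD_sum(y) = [[-0.11, 0.07],[-0.08, 0.05],[-5.06, 3.18]] + [[-0.17, -0.27], [-0.09, -0.14], [0.01, 0.01]]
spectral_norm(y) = 5.98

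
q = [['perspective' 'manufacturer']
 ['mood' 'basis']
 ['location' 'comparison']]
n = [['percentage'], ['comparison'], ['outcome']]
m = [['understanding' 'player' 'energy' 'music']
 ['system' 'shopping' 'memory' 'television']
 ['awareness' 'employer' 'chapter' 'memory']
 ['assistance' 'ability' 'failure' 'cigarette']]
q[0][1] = 'manufacturer'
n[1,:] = ['comparison']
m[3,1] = 'ability'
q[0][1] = 'manufacturer'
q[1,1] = 'basis'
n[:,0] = ['percentage', 'comparison', 'outcome']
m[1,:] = ['system', 'shopping', 'memory', 'television']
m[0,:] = ['understanding', 'player', 'energy', 'music']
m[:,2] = ['energy', 'memory', 'chapter', 'failure']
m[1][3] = 'television'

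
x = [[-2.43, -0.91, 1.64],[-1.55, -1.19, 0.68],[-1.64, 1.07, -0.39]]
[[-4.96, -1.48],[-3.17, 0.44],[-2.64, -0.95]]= x @ [[1.79,0.07],[0.17,-1.34],[-0.28,-1.54]]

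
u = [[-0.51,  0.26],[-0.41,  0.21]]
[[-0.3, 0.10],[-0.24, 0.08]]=u@[[0.38, -0.40], [-0.40, -0.41]]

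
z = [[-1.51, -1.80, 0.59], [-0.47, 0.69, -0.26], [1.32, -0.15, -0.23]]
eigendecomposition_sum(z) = [[-1.72, -1.09, 0.39],[-0.18, -0.11, 0.04],[1.2, 0.76, -0.27]] + [[-0.00,  -0.01,  -0.01], [-0.03,  -0.06,  -0.05], [-0.09,  -0.21,  -0.16]] + [[0.22, -0.70, 0.21], [-0.26, 0.86, -0.25], [0.21, -0.7, 0.20]]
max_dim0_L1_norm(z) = 3.3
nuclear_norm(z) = 4.09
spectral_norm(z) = 2.57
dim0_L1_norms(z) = [3.3, 2.64, 1.08]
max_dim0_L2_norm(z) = 2.06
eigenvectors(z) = [[0.82, 0.03, -0.54], [0.08, 0.29, 0.66], [-0.57, 0.96, -0.53]]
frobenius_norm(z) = 2.91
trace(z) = -1.05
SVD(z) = [[-0.93, 0.23, 0.27],[0.07, -0.63, 0.77],[0.35, 0.74, 0.57]] @ diag([2.5728759303696163, 1.3413212157838037, 0.17823255317965117]) @ [[0.72,0.65,-0.25], [0.69,-0.72,0.1], [-0.12,-0.24,-0.96]]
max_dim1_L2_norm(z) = 2.42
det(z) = 0.62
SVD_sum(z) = [[-1.72,-1.56,0.61], [0.13,0.12,-0.05], [0.65,0.59,-0.23]] + [[0.21, -0.22, 0.03], [-0.58, 0.61, -0.08], [0.68, -0.71, 0.10]] + [[-0.01, -0.01, -0.05], [-0.02, -0.03, -0.13], [-0.01, -0.02, -0.10]]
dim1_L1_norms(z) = [3.9, 1.42, 1.7]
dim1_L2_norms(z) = [2.42, 0.87, 1.35]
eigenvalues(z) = [-2.11, -0.23, 1.28]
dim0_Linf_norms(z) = [1.51, 1.8, 0.59]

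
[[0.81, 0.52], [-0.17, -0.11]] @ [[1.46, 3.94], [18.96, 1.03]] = [[11.04,  3.73], [-2.33,  -0.78]]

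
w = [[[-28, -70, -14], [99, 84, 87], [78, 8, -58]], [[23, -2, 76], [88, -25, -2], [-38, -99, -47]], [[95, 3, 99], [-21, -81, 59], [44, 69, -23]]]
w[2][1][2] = 59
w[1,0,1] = -2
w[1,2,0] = -38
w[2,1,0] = -21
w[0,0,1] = -70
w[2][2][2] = -23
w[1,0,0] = 23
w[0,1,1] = 84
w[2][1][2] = 59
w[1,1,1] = -25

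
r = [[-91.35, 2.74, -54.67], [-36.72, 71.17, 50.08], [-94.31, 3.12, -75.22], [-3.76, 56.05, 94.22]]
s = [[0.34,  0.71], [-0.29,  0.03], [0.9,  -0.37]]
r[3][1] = 56.05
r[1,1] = 71.17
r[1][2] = 50.08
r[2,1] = 3.12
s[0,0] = 0.34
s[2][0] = 0.902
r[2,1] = 3.12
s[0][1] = 0.711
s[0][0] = 0.34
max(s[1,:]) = 0.028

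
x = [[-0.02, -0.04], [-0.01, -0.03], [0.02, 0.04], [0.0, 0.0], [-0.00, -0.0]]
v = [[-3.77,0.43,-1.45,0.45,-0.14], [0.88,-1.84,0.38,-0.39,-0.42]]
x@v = [[0.04, 0.06, 0.01, 0.01, 0.02], [0.01, 0.05, 0.0, 0.01, 0.01], [-0.04, -0.06, -0.01, -0.01, -0.02], [0.0, 0.0, 0.00, 0.0, 0.0], [0.00, 0.00, 0.00, 0.0, 0.00]]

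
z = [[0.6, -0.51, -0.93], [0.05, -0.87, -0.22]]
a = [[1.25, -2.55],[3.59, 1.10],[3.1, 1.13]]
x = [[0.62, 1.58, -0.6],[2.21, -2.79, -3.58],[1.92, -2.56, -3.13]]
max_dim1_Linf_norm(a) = 3.59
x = a @ z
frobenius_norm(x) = 6.98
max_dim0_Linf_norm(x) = 3.58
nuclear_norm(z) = 2.00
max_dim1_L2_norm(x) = 5.05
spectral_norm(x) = 6.75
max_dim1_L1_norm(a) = 4.69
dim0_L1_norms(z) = [0.65, 1.38, 1.15]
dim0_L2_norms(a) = [4.91, 3.0]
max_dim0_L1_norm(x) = 7.31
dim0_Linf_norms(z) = [0.6, 0.87, 0.93]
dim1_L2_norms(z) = [1.22, 0.9]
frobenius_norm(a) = 5.75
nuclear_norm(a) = 7.82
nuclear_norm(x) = 8.54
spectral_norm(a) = 5.02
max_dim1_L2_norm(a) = 3.75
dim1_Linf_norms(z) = [0.93, 0.87]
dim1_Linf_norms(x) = [1.58, 3.58, 3.13]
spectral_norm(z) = 1.38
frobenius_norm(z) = 1.51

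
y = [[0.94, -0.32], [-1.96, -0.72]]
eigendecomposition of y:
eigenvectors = [[0.71, 0.16],  [-0.7, 0.99]]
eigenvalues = [1.26, -1.04]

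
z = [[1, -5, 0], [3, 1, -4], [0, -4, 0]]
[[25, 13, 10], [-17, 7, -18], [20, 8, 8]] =z@[[0, 3, 0], [-5, -2, -2], [3, 0, 4]]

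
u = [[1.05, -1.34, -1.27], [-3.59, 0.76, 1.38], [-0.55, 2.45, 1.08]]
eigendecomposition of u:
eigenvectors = [[0.48+0.00j, -0.08-0.16j, (-0.08+0.16j)], [(-0.67+0j), (0.57-0.19j), 0.57+0.19j], [-0.57+0.00j, -0.78+0.00j, -0.78-0.00j]]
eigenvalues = [(4.46+0j), (-0.78+0.48j), (-0.78-0.48j)]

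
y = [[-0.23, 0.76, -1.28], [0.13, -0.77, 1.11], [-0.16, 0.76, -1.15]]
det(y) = 0.00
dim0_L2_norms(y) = [0.31, 1.32, 2.05]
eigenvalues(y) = [-2.06, -0.09, 0.0]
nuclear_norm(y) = 2.55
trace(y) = -2.15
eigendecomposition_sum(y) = [[-0.17, 0.84, -1.26], [0.15, -0.74, 1.11], [-0.15, 0.77, -1.15]] + [[-0.06, -0.08, -0.01], [-0.02, -0.03, -0.00], [-0.01, -0.01, -0.00]] + [[0.00,-0.0,-0.0], [-0.00,0.0,0.0], [-0.00,0.00,0.00]]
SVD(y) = [[-0.61, -0.75, -0.24], [0.55, -0.63, 0.55], [-0.57, 0.20, 0.80]] @ diag([2.4551222212981982, 0.09420090533587475, 0.0010334029742226096]) @ [[0.12, -0.54, 0.83], [0.63, 0.69, 0.35], [-0.77, 0.48, 0.42]]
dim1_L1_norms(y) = [2.27, 2.01, 2.07]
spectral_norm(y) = 2.46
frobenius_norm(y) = 2.46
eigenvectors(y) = [[0.62, -0.95, -0.77], [-0.55, -0.31, 0.48], [0.56, -0.08, 0.42]]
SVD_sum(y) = [[-0.19, 0.81, -1.25], [0.17, -0.73, 1.13], [-0.17, 0.75, -1.16]] + [[-0.04, -0.05, -0.03], [-0.04, -0.04, -0.02], [0.01, 0.01, 0.01]] + [[0.0, -0.00, -0.0], [-0.00, 0.0, 0.0], [-0.0, 0.0, 0.0]]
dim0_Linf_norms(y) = [0.23, 0.77, 1.28]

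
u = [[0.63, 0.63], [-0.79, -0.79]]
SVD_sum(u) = [[0.63, 0.63],[-0.79, -0.79]] + [[0.00, -0.00],[0.00, -0.00]]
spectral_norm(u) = 1.43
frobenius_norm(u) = 1.43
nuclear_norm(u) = 1.43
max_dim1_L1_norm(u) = 1.58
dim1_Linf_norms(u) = [0.63, 0.79]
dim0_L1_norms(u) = [1.42, 1.42]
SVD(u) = [[-0.62, 0.78], [0.78, 0.62]] @ diag([1.4289856542317, 1.0530815808676713e-16]) @ [[-0.71, -0.71], [0.71, -0.71]]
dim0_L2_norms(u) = [1.01, 1.01]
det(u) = 0.00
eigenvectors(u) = [[0.71, -0.62], [-0.71, 0.78]]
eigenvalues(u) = [-0.0, -0.16]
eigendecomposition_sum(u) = [[-0.0, -0.0], [0.00, 0.0]] + [[0.63, 0.63], [-0.79, -0.79]]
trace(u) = -0.16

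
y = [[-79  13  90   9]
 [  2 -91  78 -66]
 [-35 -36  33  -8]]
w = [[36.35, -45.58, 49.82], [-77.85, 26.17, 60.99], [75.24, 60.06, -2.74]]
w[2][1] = 60.06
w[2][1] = 60.06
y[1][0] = 2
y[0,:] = [-79, 13, 90, 9]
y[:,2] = [90, 78, 33]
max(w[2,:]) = 75.24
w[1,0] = -77.85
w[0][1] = -45.58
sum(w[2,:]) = 132.56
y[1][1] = -91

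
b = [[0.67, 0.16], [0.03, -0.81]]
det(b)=-0.548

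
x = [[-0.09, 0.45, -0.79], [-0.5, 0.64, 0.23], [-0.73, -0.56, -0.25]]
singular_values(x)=[0.97, 0.95, 0.78]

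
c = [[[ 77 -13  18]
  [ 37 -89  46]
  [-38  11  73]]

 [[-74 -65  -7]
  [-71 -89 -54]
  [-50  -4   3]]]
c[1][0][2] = -7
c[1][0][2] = -7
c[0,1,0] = 37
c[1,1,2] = -54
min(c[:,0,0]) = -74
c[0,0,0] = 77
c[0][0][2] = 18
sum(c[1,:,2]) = -58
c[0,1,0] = 37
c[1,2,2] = 3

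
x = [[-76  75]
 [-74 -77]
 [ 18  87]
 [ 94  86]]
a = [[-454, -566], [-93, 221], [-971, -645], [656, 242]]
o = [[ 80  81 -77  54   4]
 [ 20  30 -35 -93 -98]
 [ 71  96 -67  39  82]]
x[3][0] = 94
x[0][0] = -76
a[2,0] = -971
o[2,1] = 96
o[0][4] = 4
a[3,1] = 242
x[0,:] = [-76, 75]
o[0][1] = 81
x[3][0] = 94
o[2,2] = -67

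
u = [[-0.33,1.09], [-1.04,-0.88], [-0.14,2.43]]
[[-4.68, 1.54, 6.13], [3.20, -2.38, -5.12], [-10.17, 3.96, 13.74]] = u @ [[0.44,0.87,0.13],[-4.16,1.68,5.66]]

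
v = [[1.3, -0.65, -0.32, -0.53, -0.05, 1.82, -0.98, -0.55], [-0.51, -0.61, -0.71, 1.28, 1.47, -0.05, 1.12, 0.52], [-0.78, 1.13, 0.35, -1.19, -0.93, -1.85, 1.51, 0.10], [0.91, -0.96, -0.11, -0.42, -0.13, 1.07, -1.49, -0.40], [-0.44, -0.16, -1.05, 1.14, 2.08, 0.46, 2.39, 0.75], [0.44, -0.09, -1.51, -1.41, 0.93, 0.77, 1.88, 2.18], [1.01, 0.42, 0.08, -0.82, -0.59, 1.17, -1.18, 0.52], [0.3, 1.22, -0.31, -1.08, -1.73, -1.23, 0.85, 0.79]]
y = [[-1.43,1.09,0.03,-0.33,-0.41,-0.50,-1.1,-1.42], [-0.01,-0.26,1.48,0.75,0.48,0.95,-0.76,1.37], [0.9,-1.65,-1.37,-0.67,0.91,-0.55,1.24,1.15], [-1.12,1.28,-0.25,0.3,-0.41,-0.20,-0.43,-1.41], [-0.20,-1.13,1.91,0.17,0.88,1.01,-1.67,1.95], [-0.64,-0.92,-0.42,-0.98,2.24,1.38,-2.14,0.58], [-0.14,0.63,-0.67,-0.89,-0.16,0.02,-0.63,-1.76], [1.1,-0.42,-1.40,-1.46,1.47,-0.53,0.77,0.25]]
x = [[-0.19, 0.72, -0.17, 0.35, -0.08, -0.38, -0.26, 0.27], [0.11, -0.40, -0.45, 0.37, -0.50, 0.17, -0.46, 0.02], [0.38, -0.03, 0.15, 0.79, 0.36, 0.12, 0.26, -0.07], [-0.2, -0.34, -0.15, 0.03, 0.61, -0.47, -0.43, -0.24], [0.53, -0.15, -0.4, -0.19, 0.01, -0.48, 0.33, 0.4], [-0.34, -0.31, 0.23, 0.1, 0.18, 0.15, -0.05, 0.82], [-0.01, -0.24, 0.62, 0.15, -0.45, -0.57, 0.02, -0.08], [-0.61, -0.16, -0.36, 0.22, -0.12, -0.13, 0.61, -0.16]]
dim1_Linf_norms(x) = [0.72, 0.5, 0.79, 0.61, 0.53, 0.82, 0.62, 0.61]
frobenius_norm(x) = 2.83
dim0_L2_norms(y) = [2.41, 2.88, 3.22, 2.26, 3.06, 2.17, 3.45, 3.81]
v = y @ x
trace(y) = -0.88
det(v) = -0.03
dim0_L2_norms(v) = [2.21, 2.17, 2.06, 2.94, 3.4, 3.4, 4.25, 2.64]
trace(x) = -0.39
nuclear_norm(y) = 17.00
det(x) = 1.01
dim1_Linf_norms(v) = [1.82, 1.47, 1.85, 1.49, 2.39, 2.18, 1.18, 1.73]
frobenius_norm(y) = 8.37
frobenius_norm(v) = 8.40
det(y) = -0.01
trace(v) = 3.08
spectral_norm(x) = 1.01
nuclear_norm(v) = 17.07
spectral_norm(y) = 5.51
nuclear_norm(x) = 8.01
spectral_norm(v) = 5.51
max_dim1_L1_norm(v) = 9.21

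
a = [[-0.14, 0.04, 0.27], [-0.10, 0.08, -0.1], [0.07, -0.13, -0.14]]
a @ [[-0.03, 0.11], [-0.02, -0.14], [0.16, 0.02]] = [[0.05,-0.02], [-0.01,-0.02], [-0.02,0.02]]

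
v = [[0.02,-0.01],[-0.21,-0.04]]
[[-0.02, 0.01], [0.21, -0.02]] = v@[[-0.97,0.26], [-0.26,-0.97]]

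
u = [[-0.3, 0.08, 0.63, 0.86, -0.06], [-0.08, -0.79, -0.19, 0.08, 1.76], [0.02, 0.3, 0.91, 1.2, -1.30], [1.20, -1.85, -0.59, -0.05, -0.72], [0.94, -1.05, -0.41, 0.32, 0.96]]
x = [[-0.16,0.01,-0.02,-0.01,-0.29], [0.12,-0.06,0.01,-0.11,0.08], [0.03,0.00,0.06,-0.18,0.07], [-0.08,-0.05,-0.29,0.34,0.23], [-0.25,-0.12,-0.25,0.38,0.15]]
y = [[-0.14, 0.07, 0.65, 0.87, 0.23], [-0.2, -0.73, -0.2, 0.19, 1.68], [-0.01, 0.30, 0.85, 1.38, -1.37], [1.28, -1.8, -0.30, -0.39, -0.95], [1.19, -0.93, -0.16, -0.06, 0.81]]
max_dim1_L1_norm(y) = 4.72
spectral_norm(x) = 0.76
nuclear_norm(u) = 7.58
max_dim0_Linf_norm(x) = 0.38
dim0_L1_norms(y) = [2.82, 3.83, 2.16, 2.89, 5.04]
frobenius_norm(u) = 4.24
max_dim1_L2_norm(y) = 2.45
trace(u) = 0.73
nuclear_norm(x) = 1.43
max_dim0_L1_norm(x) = 1.02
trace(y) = 0.40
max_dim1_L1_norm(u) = 4.41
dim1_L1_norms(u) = [1.93, 2.9, 3.73, 4.41, 3.68]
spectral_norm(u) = 3.06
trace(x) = 0.33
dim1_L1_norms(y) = [1.96, 3.0, 3.91, 4.72, 3.15]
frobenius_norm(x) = 0.87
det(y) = -1.38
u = y + x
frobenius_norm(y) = 4.28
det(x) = -0.00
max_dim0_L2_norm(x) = 0.55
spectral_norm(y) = 2.91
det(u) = 0.14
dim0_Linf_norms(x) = [0.25, 0.12, 0.29, 0.38, 0.29]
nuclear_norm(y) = 7.97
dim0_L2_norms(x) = [0.33, 0.14, 0.39, 0.55, 0.41]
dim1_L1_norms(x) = [0.49, 0.38, 0.34, 0.99, 1.15]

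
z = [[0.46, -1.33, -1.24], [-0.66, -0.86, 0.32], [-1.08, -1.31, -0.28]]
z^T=[[0.46, -0.66, -1.08], [-1.33, -0.86, -1.31], [-1.24, 0.32, -0.28]]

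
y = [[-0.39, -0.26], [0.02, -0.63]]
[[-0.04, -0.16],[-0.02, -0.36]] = y @ [[0.07, 0.03], [0.03, 0.58]]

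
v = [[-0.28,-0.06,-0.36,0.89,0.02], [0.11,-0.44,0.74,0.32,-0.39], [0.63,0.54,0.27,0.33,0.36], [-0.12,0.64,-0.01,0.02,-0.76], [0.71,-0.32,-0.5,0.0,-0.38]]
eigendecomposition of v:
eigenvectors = [[0.16+0.00j, (0.56+0j), 0.56-0.00j, (-0.03-0.42j), (-0.03+0.42j)], [(0.51+0j), -0.11+0.00j, -0.11-0.00j, (-0.59+0j), (-0.59-0j)], [(0.62+0j), (-0.05-0.48j), (-0.05+0.48j), (0.27+0.03j), (0.27-0.03j)], [(0.51+0j), 0.19+0.43j, (0.19-0.43j), (0.18+0.33j), 0.18-0.33j], [(-0.26+0j), (0.37-0.28j), (0.37+0.28j), (-0.18+0.47j), (-0.18-0.47j)]]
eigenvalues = [(1+0j), (0.08+1j), (0.08-1j), (-0.99+0.17j), (-0.99-0.17j)]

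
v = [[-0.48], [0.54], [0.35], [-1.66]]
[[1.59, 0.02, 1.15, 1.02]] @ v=[[-2.04]]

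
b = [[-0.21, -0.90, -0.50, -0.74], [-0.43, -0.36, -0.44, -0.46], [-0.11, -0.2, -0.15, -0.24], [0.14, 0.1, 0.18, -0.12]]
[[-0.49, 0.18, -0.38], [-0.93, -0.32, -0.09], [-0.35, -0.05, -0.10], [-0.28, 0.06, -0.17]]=b @[[0.74, -0.38, 0.69], [-1.78, -1.54, 0.73], [0.42, 1.81, -1.58], [2.33, 0.52, 0.5]]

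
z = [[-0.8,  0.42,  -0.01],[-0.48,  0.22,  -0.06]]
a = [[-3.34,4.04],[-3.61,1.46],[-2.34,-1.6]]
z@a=[[1.18, -2.60], [0.95, -1.52]]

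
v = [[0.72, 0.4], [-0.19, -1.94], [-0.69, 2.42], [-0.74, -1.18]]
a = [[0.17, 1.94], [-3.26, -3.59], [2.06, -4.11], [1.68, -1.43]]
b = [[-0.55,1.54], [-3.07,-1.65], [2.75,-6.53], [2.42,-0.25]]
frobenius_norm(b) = 8.42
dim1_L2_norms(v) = [0.82, 1.95, 2.52, 1.39]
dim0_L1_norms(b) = [8.79, 9.97]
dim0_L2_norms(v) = [1.26, 3.34]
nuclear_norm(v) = 4.60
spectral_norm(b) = 7.37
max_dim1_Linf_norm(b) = 6.53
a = b + v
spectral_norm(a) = 5.97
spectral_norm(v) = 3.34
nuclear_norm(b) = 11.44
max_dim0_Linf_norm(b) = 6.53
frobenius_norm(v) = 3.57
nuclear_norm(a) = 10.17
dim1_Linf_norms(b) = [1.54, 3.07, 6.53, 2.42]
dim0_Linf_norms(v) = [0.74, 2.42]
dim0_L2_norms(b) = [4.81, 6.91]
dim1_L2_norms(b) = [1.64, 3.49, 7.09, 2.43]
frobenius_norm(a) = 7.30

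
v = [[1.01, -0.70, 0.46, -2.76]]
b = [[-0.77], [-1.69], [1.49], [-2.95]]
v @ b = [[9.23]]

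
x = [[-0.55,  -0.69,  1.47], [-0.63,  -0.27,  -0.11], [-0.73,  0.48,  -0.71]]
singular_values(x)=[1.84, 1.1, 0.3]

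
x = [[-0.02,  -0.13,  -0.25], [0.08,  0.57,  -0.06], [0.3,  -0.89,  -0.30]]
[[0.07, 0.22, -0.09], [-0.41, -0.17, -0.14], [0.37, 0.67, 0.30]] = x @ [[-0.56, 0.31, 0.61], [-0.63, -0.42, -0.28], [0.08, -0.69, 0.45]]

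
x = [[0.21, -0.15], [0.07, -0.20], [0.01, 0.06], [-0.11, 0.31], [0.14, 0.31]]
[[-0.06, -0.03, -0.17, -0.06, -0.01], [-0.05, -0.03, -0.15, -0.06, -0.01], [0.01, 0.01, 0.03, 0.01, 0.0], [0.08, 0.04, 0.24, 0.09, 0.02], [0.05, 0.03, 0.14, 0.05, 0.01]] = x @ [[-0.13, -0.07, -0.39, -0.14, -0.03], [0.21, 0.12, 0.62, 0.23, 0.05]]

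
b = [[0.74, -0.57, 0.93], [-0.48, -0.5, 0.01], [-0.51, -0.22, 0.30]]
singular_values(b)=[1.32, 0.89, 0.28]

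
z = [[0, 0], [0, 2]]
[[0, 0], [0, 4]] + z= [[0, 0], [0, 6]]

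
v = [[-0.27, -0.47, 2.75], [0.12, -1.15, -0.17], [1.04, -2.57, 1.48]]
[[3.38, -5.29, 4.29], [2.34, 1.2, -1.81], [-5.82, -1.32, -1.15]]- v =[[3.65, -4.82, 1.54], [2.22, 2.35, -1.64], [-6.86, 1.25, -2.63]]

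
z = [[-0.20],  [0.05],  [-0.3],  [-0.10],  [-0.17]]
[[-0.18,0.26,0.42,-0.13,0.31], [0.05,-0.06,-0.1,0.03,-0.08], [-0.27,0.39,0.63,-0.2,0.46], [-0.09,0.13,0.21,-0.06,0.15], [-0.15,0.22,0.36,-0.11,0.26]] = z @ [[0.90, -1.3, -2.09, 0.65, -1.53]]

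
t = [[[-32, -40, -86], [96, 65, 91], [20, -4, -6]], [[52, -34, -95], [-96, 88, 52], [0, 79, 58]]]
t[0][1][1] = 65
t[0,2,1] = -4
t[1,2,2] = 58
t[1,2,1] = 79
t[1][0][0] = 52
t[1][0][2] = -95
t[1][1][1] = 88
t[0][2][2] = -6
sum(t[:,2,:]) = 147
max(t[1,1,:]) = 88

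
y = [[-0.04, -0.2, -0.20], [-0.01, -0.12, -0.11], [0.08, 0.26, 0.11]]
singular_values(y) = [0.43, 0.09, 0.01]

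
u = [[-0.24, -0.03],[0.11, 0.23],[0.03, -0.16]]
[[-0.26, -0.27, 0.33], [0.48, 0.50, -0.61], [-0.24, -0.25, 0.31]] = u @[[0.87, 0.91, -1.09], [1.69, 1.75, -2.12]]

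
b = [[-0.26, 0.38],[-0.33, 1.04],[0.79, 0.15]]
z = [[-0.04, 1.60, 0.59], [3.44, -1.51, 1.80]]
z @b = [[-0.05, 1.74], [1.03, 0.01]]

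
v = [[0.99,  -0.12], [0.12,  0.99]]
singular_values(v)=[1.0, 1.0]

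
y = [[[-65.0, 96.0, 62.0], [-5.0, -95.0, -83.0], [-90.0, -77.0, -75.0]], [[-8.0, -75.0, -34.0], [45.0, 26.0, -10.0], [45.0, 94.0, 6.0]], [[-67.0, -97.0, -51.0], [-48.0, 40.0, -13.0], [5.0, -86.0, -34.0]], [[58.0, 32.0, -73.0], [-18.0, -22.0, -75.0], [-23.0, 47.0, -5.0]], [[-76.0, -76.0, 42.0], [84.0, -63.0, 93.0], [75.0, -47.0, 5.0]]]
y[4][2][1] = -47.0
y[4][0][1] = -76.0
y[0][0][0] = -65.0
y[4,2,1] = -47.0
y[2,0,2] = -51.0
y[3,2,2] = -5.0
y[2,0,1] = -97.0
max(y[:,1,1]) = 40.0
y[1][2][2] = 6.0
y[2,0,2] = -51.0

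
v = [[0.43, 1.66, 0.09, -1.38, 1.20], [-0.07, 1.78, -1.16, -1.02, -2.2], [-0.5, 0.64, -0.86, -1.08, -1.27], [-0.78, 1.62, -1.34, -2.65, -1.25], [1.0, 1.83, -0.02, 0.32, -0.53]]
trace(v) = -1.83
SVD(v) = [[0.21, -0.84, -0.28, -0.12, -0.39], [0.57, 0.23, 0.42, -0.59, -0.30], [0.36, 0.28, -0.07, 0.69, -0.56], [0.67, 0.04, -0.45, 0.05, 0.59], [0.20, -0.40, 0.74, 0.39, 0.32]] @ diag([5.278667064397295, 2.557585692151317, 2.193442618841931, 0.005465286479538826, 0.0030098241870884293]) @ [[-0.09,0.58,-0.35,-0.57,-0.46], [-0.37,-0.58,-0.24,0.16,-0.67], [0.44,0.39,0.06,0.66,-0.45], [-0.75,0.40,-0.18,0.44,0.24], [-0.32,0.12,0.88,-0.14,-0.29]]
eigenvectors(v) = [[-0.42+0.00j,-0.61+0.00j,-0.61-0.00j,-0.78+0.00j,0.05+0.00j], [(-0.08+0j),(0.37-0.34j),0.37+0.34j,0.38+0.00j,(0.01+0j)], [-0.28+0.00j,0.34-0.11j,0.34+0.11j,0.44+0.00j,(-0.89+0j)], [(-0.78+0j),0.26-0.11j,0.26+0.11j,0.25+0.00j,(0.28+0j)], [0.36+0.00j,-0.27-0.31j,(-0.27+0.31j),-0.02+0.00j,0.35+0.00j]]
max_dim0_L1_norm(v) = 7.53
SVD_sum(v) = [[-0.1, 0.65, -0.40, -0.64, -0.52], [-0.26, 1.76, -1.07, -1.72, -1.39], [-0.17, 1.11, -0.68, -1.08, -0.87], [-0.31, 2.06, -1.26, -2.02, -1.63], [-0.09, 0.61, -0.37, -0.59, -0.48]] + [[0.80, 1.25, 0.53, -0.34, 1.44], [-0.22, -0.34, -0.14, 0.09, -0.39], [-0.26, -0.41, -0.17, 0.11, -0.47], [-0.04, -0.06, -0.02, 0.02, -0.07], [0.38, 0.59, 0.25, -0.16, 0.68]] + [[-0.27, -0.24, -0.04, -0.40, 0.28], [0.41, 0.36, 0.06, 0.61, -0.42], [-0.07, -0.06, -0.01, -0.11, 0.07], [-0.43, -0.39, -0.06, -0.65, 0.44], [0.72, 0.64, 0.10, 1.07, -0.73]] + [[0.00, -0.00, 0.00, -0.0, -0.00],[0.00, -0.00, 0.0, -0.0, -0.00],[-0.0, 0.00, -0.0, 0.0, 0.0],[-0.0, 0.00, -0.0, 0.00, 0.0],[-0.00, 0.0, -0.00, 0.0, 0.0]] + [[0.00, -0.00, -0.00, 0.00, 0.00], [0.0, -0.0, -0.0, 0.0, 0.00], [0.0, -0.00, -0.00, 0.0, 0.0], [-0.00, 0.00, 0.00, -0.0, -0.0], [-0.0, 0.0, 0.0, -0.0, -0.0]]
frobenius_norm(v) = 6.26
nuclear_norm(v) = 10.04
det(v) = 0.00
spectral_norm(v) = 5.28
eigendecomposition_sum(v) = [[-0.33+0.00j, 0.68+0.00j, -0.46-0.00j, -1.28-0.00j, -0.13+0.00j], [(-0.06+0j), (0.13+0j), -0.09-0.00j, -0.25-0.00j, -0.02+0.00j], [(-0.22+0j), (0.46+0j), -0.31-0.00j, (-0.87-0j), -0.09+0.00j], [-0.61+0.00j, 1.29+0.00j, (-0.87-0j), -2.42-0.00j, (-0.24+0j)], [0.28-0.00j, (-0.58-0j), (0.39+0j), (1.09+0j), (0.11-0j)]] + [[0.36-0.40j,(0.46-1.97j),0.29+0.65j,(-0.03+0.73j),(0.69+1.21j)], [0.44j,(0.84+1.45j),(-0.54-0.23j),-0.39-0.46j,-1.10-0.34j], [-0.13+0.29j,0.11+1.19j,(-0.28-0.31j),(-0.12-0.41j),(-0.61-0.55j)], [(-0.08+0.23j),(0.17+0.91j),(-0.24-0.22j),(-0.12-0.31j),(-0.51-0.38j)], [(0.36+0.01j),(1.21-0.63j),-0.21+0.43j,(-0.39+0.3j),(-0.32+0.88j)]] + [[(0.36+0.4j),0.46+1.97j,0.29-0.65j,-0.03-0.73j,0.69-1.21j], [-0.44j,0.84-1.45j,-0.54+0.23j,-0.39+0.46j,-1.10+0.34j], [(-0.13-0.29j),0.11-1.19j,(-0.28+0.31j),-0.12+0.41j,-0.61+0.55j], [(-0.08-0.23j),0.17-0.91j,(-0.24+0.22j),-0.12+0.31j,(-0.51+0.38j)], [0.36-0.01j,1.21+0.63j,(-0.21-0.43j),(-0.39-0.3j),-0.32-0.88j]] + [[(0.03+0j),0.06+0.00j,(-0.03-0j),(-0.03-0j),-0.05-0.00j], [-0.01-0.00j,-0.03-0.00j,0.01+0.00j,0.02+0.00j,0.02+0.00j], [(-0.02-0j),-0.04-0.00j,(0.02+0j),(0.02+0j),0.03+0.00j], [(-0.01-0j),(-0.02-0j),(0.01+0j),0.01+0.00j,0.02+0.00j], [0.00+0.00j,0j,-0.00-0.00j,(-0-0j),-0.00-0.00j]] + [[-0j,-0j,0.00+0.00j,(-0+0j),-0.00+0.00j], [0.00-0.00j,-0j,0j,(-0+0j),-0.00+0.00j], [-0.00+0.00j,-0.00+0.00j,-0.00-0.00j,-0j,0.00-0.00j], [0.00-0.00j,-0j,0.00+0.00j,(-0+0j),(-0+0j)], [-0j,-0j,0.00+0.00j,(-0+0j),(-0+0j)]]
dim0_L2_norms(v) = [1.43, 3.51, 1.97, 3.35, 3.12]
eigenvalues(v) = [(-2.81+0j), (0.48+1.31j), (0.48-1.31j), (0.02+0j), (-0+0j)]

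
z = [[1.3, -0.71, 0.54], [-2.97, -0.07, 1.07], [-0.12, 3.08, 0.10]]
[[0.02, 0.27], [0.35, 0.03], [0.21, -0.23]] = z@ [[-0.04, 0.07], [0.06, -0.08], [0.22, 0.22]]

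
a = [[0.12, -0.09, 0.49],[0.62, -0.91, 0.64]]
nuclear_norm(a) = 1.67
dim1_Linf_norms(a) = [0.49, 0.91]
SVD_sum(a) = [[0.19, -0.27, 0.23], [0.60, -0.85, 0.72]] + [[-0.07,0.18,0.26],[0.02,-0.06,-0.08]]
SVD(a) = [[-0.3, -0.95],  [-0.95, 0.3]] @ diag([1.329927482815391, 0.34057728998322523]) @ [[-0.47, 0.67, -0.57], [0.21, -0.54, -0.81]]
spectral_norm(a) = 1.33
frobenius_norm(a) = 1.37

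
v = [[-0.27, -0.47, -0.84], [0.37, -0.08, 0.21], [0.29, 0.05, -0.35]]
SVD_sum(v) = [[-0.27,-0.40,-0.87], [0.07,0.10,0.22], [-0.06,-0.08,-0.18]] + [[-0.00, 0.0, 0.00],[0.28, -0.00, -0.09],[0.36, -0.0, -0.11]] + [[0.01,  -0.07,  0.03],[0.02,  -0.18,  0.07],[-0.02,  0.14,  -0.06]]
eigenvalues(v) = [(-0.2+0.63j), (-0.2-0.63j), (-0.3+0j)]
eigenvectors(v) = [[-0.80+0.00j, -0.80-0.00j, (0.23+0j)], [(0.2+0.45j), (0.2-0.45j), (-0.85+0j)], [(-0.05+0.34j), (-0.05-0.34j), (0.48+0j)]]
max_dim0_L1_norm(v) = 1.4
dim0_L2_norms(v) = [0.54, 0.48, 0.93]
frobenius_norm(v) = 1.18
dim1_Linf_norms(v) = [0.84, 0.37, 0.35]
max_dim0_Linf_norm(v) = 0.84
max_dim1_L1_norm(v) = 1.58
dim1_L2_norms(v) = [1.0, 0.43, 0.46]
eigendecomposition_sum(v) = [[-0.14+0.32j, -0.26-0.03j, -0.39-0.20j], [(0.21+0j), (0.05+0.15j), -0.01+0.27j], [0.13+0.08j, (-0.03+0.11j), (-0.11+0.16j)]] + [[(-0.14-0.32j), -0.26+0.03j, (-0.39+0.2j)], [0.21-0.00j, (0.05-0.15j), (-0.01-0.27j)], [0.13-0.08j, -0.03-0.11j, -0.11-0.16j]] + [[(0.02-0j), 0.05-0.00j, -0.06+0.00j],[-0.06+0.00j, -0.18+0.00j, 0.24-0.00j],[(0.03-0j), 0.10-0.00j, -0.13+0.00j]]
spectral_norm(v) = 1.05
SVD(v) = [[-0.95, 0.01, -0.31], [0.24, -0.61, -0.76], [-0.20, -0.79, 0.58]] @ diag([1.0488286004784255, 0.47934955761214904, 0.257065299944401]) @ [[0.28, 0.40, 0.88], [-0.96, 0.01, 0.3], [-0.11, 0.92, -0.38]]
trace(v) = -0.70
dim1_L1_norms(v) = [1.58, 0.66, 0.69]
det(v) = -0.13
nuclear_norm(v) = 1.79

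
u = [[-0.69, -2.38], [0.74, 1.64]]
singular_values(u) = [3.06, 0.21]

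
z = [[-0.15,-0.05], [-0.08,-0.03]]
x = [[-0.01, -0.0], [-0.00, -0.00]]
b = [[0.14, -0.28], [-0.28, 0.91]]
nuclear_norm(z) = 0.18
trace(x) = -0.01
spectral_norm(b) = 1.00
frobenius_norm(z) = 0.18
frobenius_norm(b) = 1.00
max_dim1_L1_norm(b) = 1.19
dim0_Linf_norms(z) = [0.15, 0.05]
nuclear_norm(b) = 1.05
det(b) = 0.05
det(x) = 0.00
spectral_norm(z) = 0.18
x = z @ b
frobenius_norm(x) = 0.01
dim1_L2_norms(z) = [0.16, 0.09]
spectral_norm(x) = 0.01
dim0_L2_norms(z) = [0.17, 0.06]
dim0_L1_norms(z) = [0.23, 0.08]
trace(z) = -0.18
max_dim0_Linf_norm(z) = 0.15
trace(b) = 1.05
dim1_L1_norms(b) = [0.42, 1.19]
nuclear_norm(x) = 0.01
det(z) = 0.00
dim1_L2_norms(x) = [0.01, 0.0]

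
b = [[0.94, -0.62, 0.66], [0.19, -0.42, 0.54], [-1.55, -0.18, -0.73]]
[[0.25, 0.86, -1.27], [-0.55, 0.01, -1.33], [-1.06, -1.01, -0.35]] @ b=[[2.37, -0.29, 1.56], [1.55, 0.58, 0.61], [-0.65, 1.14, -0.99]]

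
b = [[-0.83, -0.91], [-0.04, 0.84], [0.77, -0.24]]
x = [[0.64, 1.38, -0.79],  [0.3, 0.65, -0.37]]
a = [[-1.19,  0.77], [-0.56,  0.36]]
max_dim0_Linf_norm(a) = 1.19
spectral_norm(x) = 1.89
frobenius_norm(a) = 1.57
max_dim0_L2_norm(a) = 1.32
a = x @ b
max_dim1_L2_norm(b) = 1.23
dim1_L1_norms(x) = [2.81, 1.32]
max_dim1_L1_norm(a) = 1.96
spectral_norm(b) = 1.41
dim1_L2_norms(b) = [1.23, 0.84, 0.81]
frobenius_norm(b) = 1.70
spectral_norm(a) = 1.57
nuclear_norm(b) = 2.35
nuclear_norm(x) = 1.90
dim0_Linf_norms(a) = [1.19, 0.77]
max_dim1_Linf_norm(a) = 1.19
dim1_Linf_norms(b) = [0.91, 0.84, 0.77]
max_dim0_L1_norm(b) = 1.99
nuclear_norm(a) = 1.57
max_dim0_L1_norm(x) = 2.03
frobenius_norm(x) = 1.89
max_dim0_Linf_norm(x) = 1.38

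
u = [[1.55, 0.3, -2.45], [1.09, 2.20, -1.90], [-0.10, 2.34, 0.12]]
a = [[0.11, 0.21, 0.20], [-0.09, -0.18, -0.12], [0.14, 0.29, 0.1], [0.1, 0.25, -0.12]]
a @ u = [[0.38,0.96,-0.64],[-0.32,-0.70,0.55],[0.52,0.91,-0.88],[0.44,0.30,-0.73]]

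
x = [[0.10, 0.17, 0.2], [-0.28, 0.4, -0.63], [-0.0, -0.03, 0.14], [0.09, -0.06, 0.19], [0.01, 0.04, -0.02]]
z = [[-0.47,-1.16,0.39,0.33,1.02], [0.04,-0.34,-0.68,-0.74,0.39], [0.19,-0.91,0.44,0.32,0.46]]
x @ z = [[-0.00,-0.36,0.01,-0.03,0.26], [0.03,0.76,-0.66,-0.59,-0.42], [0.03,-0.12,0.08,0.07,0.05], [-0.01,-0.26,0.16,0.13,0.16], [-0.01,-0.01,-0.03,-0.03,0.02]]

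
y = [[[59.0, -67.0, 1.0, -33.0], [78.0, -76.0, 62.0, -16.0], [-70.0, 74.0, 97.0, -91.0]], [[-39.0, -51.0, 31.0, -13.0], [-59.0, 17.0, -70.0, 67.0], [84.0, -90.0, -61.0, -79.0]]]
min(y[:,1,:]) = -76.0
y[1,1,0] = -59.0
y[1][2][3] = -79.0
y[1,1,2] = -70.0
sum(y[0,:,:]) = 18.0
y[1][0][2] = 31.0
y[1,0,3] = -13.0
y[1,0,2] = 31.0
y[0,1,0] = 78.0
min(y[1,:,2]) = -70.0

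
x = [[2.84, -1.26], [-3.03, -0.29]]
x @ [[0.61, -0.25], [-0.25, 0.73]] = [[2.05,-1.63], [-1.78,0.55]]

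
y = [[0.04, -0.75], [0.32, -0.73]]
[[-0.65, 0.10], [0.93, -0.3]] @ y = [[0.01, 0.41], [-0.06, -0.48]]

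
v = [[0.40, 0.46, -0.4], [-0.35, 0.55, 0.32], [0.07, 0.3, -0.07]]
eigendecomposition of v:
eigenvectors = [[(0.73+0j), 0.73-0.00j, 0.70+0.00j], [0.37+0.43j, (0.37-0.43j), 0.03+0.00j], [0.37+0.10j, (0.37-0.1j), (0.71+0j)]]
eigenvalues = [(0.43+0.22j), (0.43-0.22j), (0.01+0j)]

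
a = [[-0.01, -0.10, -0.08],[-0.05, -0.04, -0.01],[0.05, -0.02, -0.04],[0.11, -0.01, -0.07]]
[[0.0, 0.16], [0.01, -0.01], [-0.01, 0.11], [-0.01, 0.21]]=a @ [[-0.27, 0.79],  [0.24, -0.31],  [-0.28, -1.66]]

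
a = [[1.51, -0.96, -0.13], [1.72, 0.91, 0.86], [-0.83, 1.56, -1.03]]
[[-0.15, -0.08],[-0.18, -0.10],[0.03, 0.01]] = a @ [[-0.11, -0.06], [-0.02, -0.01], [0.03, 0.02]]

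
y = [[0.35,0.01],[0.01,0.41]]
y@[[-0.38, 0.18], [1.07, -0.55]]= [[-0.12, 0.06], [0.43, -0.22]]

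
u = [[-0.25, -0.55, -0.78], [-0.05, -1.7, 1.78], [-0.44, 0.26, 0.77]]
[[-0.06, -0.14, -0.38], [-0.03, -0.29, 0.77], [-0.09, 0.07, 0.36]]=u@[[0.22, 0.01, 0.00], [0.01, 0.2, 0.03], [0.0, 0.03, 0.46]]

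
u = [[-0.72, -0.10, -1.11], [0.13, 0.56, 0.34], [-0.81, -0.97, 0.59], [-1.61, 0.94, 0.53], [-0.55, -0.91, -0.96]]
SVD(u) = [[-0.15, -0.54, 0.52], [-0.08, 0.31, 0.11], [-0.28, -0.29, -0.83], [-0.94, 0.12, 0.16], [0.04, -0.71, 0.03]] @ diag([2.0259077364359266, 2.0059487998290715, 1.3536496060330279]) @ [[0.9, -0.33, -0.28], [0.43, 0.64, 0.64], [0.04, 0.69, -0.72]]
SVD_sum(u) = [[-0.28,0.1,0.09], [-0.15,0.05,0.05], [-0.51,0.19,0.16], [-1.72,0.64,0.53], [0.07,-0.02,-0.02]] + [[-0.47,-0.69,-0.69],[0.27,0.4,0.4],[-0.25,-0.38,-0.38],[0.10,0.15,0.15],[-0.62,-0.91,-0.91]] + [[0.03,  0.49,  -0.5], [0.01,  0.1,  -0.11], [-0.04,  -0.78,  0.81], [0.01,  0.15,  -0.15], [0.0,  0.03,  -0.03]]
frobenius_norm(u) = 3.16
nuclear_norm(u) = 5.39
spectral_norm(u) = 2.03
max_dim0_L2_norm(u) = 2.02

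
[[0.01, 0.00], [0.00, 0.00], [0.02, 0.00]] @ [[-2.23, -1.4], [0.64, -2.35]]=[[-0.02,-0.01],[0.00,0.00],[-0.04,-0.03]]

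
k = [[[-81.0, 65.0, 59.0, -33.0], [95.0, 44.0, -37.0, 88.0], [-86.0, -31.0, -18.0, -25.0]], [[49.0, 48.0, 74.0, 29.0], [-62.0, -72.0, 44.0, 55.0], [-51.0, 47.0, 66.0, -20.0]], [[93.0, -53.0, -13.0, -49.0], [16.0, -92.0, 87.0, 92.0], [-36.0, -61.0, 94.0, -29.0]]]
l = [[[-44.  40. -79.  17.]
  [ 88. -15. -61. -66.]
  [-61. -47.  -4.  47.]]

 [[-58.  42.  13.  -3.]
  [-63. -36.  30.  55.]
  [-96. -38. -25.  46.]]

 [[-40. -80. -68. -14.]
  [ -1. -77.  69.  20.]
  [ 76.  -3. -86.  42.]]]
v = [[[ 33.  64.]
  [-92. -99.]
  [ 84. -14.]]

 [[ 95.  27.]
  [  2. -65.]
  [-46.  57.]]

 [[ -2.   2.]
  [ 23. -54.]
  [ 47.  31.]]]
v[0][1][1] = -99.0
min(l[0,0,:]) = -79.0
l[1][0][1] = 42.0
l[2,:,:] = [[-40.0, -80.0, -68.0, -14.0], [-1.0, -77.0, 69.0, 20.0], [76.0, -3.0, -86.0, 42.0]]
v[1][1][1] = -65.0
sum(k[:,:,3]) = 108.0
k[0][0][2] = 59.0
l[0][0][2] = -79.0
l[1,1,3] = 55.0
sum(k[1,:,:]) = 207.0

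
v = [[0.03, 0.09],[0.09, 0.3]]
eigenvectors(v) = [[-0.96, -0.29], [0.29, -0.96]]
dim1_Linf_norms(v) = [0.09, 0.3]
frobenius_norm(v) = 0.33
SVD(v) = [[-0.29,-0.96], [-0.96,0.29]] @ diag([0.32724980739587944, 0.0027501926041205004]) @ [[-0.29, -0.96], [-0.96, 0.29]]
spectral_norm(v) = 0.33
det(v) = 0.00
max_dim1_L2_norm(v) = 0.31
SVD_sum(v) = [[0.03, 0.09], [0.09, 0.30]] + [[0.00, -0.0], [-0.0, 0.00]]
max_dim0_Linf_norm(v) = 0.3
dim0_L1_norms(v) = [0.12, 0.39]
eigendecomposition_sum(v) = [[0.0, -0.0], [-0.00, 0.00]] + [[0.03, 0.09], [0.09, 0.3]]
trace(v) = 0.33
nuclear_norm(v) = 0.33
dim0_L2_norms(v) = [0.09, 0.31]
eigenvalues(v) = [0.0, 0.33]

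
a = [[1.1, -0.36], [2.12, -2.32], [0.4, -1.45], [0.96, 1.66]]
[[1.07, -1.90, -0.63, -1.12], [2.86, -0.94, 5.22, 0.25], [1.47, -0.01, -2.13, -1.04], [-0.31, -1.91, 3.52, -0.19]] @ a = [[-4.18, 3.08], [3.48, -6.0], [-0.25, 0.86], [-3.16, -0.88]]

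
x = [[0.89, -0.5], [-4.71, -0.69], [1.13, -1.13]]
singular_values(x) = [4.94, 1.38]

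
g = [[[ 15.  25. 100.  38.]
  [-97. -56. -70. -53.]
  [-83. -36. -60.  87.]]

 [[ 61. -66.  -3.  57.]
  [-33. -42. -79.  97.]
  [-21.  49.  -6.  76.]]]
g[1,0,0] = 61.0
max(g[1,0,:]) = 61.0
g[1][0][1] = -66.0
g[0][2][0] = -83.0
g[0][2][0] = -83.0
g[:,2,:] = [[-83.0, -36.0, -60.0, 87.0], [-21.0, 49.0, -6.0, 76.0]]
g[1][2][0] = -21.0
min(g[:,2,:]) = -83.0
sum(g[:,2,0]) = -104.0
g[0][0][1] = 25.0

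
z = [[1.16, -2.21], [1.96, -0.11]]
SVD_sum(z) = [[1.71,-1.63],[1.09,-1.03]] + [[-0.55, -0.58], [0.87, 0.92]]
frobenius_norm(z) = 3.18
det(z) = 4.20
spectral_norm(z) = 2.80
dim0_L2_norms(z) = [2.28, 2.21]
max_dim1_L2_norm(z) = 2.5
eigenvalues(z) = [(0.52+1.98j), (0.52-1.98j)]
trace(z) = 1.05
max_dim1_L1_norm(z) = 3.37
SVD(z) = [[-0.84, -0.54], [-0.54, 0.84]] @ diag([2.797267611213929, 1.5028951764023717]) @ [[-0.73, 0.69], [0.69, 0.73]]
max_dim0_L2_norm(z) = 2.28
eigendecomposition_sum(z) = [[(0.58+0.91j), -1.10+0.29j],[0.98-0.26j, -0.05+1.08j]] + [[0.58-0.91j,(-1.1-0.29j)], [(0.98+0.26j),(-0.05-1.08j)]]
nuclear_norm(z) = 4.30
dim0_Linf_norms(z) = [1.96, 2.21]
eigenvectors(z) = [[0.73+0.00j, 0.73-0.00j], [0.21-0.65j, (0.21+0.65j)]]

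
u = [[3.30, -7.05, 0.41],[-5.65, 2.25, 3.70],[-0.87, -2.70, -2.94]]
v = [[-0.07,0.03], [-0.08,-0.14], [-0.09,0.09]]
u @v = [[0.3, 1.12], [-0.12, -0.15], [0.54, 0.09]]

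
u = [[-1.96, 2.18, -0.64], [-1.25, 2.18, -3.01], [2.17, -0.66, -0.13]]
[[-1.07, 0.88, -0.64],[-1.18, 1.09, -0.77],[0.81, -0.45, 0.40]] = u@[[0.34, -0.14, 0.15], [-0.14, 0.24, -0.13], [0.15, -0.13, 0.1]]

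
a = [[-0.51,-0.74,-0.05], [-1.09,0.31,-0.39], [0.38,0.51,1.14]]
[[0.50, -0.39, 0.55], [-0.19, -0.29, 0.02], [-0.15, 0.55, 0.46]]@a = [[0.38, -0.21, 0.75], [0.42, 0.06, 0.15], [-0.35, 0.52, 0.32]]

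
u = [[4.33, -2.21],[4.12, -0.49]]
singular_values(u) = [6.29, 1.11]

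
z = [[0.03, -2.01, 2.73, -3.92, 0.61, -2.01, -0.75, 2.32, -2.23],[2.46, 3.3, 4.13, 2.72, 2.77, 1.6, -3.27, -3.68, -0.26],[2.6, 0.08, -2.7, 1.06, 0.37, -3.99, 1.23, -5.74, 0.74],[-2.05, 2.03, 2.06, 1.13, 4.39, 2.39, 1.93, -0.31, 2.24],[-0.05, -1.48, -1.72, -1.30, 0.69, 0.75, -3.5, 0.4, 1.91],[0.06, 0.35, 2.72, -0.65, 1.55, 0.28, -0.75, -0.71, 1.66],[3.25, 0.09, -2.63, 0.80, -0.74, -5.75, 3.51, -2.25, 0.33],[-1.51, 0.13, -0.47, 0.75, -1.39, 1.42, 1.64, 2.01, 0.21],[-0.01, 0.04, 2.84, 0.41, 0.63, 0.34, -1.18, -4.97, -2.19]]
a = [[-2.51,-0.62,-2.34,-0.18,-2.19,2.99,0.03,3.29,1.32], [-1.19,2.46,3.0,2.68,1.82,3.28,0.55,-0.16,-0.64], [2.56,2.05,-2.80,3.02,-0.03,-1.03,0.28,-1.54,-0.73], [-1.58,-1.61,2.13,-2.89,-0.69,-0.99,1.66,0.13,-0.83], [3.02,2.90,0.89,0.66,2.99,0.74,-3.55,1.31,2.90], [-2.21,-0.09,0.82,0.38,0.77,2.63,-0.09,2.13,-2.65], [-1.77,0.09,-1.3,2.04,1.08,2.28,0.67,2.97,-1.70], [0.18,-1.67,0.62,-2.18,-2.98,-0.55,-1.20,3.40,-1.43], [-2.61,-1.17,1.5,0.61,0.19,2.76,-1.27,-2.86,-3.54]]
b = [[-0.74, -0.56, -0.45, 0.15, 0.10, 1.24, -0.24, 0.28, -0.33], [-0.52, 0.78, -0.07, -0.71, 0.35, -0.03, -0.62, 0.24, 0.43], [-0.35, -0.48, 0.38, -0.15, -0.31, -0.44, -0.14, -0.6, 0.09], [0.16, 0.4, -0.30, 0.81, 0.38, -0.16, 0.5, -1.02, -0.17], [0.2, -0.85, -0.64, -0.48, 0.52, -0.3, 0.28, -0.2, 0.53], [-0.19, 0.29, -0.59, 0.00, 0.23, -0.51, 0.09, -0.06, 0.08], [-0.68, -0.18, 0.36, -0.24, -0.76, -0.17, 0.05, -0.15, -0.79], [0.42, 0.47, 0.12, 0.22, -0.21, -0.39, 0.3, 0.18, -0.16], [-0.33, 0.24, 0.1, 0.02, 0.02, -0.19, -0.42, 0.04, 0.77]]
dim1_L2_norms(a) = [6.2, 6.2, 5.64, 4.78, 7.14, 4.98, 5.25, 5.67, 6.39]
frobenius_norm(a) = 17.55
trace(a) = 0.41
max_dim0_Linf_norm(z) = 5.75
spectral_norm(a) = 9.88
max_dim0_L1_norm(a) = 17.79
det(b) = -0.00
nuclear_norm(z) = 46.62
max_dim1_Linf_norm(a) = 3.55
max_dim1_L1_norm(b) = 4.09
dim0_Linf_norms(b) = [0.74, 0.85, 0.64, 0.81, 0.76, 1.24, 0.62, 1.02, 0.79]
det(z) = 106.21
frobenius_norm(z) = 19.82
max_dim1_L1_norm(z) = 24.19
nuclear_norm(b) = 9.89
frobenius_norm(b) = 3.91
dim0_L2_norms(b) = [1.34, 1.56, 1.16, 1.24, 1.15, 1.52, 1.03, 1.28, 1.36]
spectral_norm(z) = 11.80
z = b @ a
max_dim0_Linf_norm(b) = 1.24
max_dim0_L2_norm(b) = 1.56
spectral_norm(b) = 2.02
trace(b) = 2.24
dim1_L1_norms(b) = [4.09, 3.75, 2.94, 3.9, 4.0, 2.04, 3.38, 2.47, 2.13]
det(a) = -1695.61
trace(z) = 6.06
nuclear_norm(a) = 43.28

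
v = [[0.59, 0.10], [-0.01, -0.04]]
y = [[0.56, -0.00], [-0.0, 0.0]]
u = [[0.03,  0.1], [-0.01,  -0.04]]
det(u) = -0.00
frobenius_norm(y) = 0.56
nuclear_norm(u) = 0.11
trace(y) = 0.56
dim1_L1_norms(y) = [0.56, 0.0]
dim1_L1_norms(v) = [0.69, 0.05]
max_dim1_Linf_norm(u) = 0.1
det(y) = 0.00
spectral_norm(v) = 0.60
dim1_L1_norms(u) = [0.13, 0.05]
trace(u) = -0.01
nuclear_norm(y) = 0.56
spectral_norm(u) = 0.11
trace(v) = 0.55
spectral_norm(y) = 0.56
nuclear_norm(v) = 0.64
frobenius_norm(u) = 0.11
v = y + u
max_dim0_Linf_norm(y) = 0.56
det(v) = -0.02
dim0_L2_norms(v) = [0.59, 0.11]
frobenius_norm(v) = 0.60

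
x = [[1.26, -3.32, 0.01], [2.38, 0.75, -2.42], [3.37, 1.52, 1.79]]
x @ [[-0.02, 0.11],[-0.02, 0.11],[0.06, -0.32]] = [[0.04, -0.23], [-0.21, 1.12], [0.01, -0.03]]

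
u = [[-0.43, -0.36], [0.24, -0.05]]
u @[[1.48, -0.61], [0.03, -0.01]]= [[-0.65,0.27], [0.35,-0.15]]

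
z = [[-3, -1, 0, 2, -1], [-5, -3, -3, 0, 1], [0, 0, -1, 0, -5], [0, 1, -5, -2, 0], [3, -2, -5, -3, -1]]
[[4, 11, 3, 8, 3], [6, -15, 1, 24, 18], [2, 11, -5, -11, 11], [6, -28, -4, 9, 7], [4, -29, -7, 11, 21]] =z@[[0, 0, 0, 0, -1], [0, 0, 0, -3, -4], [-2, 4, 0, -4, -1], [2, 4, 2, 4, -3], [0, -3, 1, 3, -2]]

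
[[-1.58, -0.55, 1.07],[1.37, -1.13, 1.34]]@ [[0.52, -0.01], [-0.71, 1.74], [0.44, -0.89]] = [[0.04, -1.89], [2.1, -3.17]]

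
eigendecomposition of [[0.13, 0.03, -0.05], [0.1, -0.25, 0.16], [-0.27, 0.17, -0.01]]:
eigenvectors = [[0.1,-0.53,0.23],[-0.86,0.18,0.55],[0.50,0.83,0.8]]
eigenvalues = [-0.36, 0.2, 0.03]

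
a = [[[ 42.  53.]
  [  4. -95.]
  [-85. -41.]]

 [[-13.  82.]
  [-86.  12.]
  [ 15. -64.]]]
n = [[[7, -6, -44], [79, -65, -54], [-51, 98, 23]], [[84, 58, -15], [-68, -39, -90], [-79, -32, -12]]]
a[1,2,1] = -64.0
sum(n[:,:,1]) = 14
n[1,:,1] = [58, -39, -32]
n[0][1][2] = -54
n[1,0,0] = 84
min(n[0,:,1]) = -65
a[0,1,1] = -95.0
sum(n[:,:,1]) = 14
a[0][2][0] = -85.0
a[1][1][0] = -86.0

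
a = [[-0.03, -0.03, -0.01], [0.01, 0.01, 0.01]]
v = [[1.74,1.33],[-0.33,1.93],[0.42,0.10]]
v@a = [[-0.04, -0.04, -0.00],[0.03, 0.03, 0.02],[-0.01, -0.01, -0.00]]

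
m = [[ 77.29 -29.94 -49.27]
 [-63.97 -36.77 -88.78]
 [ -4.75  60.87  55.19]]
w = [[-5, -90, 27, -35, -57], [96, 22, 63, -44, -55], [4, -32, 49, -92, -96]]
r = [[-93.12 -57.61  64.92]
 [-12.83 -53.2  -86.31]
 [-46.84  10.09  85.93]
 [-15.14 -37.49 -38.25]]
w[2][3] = -92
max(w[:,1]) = 22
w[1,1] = 22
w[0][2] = 27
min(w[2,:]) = -96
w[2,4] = -96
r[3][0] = -15.14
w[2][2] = 49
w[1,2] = 63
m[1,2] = -88.78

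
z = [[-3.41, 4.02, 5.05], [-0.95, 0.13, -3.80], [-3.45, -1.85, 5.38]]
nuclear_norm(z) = 16.28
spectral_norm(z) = 9.38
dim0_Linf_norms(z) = [3.45, 4.02, 5.38]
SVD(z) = [[-0.71, -0.7, 0.03], [0.30, -0.27, 0.91], [-0.63, 0.66, 0.40]] @ diag([9.377515672820858, 4.2203998050191975, 2.6777276358496755]) @ [[0.46, -0.18, -0.87],[0.09, -0.97, 0.24],[-0.88, -0.19, -0.43]]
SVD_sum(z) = [[-3.08, 1.17, 5.80],[1.31, -0.50, -2.47],[-2.74, 1.04, 5.17]] + [[-0.26, 2.86, -0.72], [-0.1, 1.09, -0.27], [0.25, -2.69, 0.67]] + [[-0.07, -0.02, -0.04],[-2.16, -0.46, -1.05],[-0.95, -0.20, -0.46]]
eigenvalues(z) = [(5.85+0j), (-1.88+3.82j), (-1.88-3.82j)]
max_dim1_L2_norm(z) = 7.3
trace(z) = 2.10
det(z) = 105.98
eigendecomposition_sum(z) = [[(-0.34+0j), (-0.59+0j), 1.07+0.00j], [1.00+0.00j, 1.72-0.00j, (-3.15+0j)], [-1.42+0.00j, (-2.44+0j), (4.48+0j)]] + [[-1.54+1.75j, (2.3+1.37j), 1.99+0.54j],[-0.97-0.88j, -0.79+1.28j, -0.33+1.12j],[-1.02+0.07j, (0.3+1.13j), 0.45+0.78j]] + [[(-1.54-1.75j), 2.30-1.37j, (1.99-0.54j)], [-0.97+0.88j, -0.79-1.28j, -0.33-1.12j], [(-1.02-0.07j), (0.3-1.13j), 0.45-0.78j]]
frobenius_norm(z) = 10.63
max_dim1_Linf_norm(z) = 5.38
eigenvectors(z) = [[-0.19+0.00j, (-0.81+0j), (-0.81-0j)],[0.56+0.00j, 0.01-0.46j, (0.01+0.46j)],[(-0.8+0j), (-0.25-0.25j), (-0.25+0.25j)]]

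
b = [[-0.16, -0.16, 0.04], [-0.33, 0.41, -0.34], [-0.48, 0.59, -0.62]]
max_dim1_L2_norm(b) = 0.98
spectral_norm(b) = 1.16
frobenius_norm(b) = 1.19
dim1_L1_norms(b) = [0.36, 1.08, 1.69]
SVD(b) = [[0.04, 1.00, 0.01],[-0.54, 0.03, -0.84],[-0.84, 0.03, 0.54]] @ diag([1.1636242188686878, 0.22558467513200184, 0.05822569542586403]) @ [[0.49, -0.62, 0.61],[-0.81, -0.59, 0.06],[0.32, -0.52, -0.79]]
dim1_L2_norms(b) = [0.23, 0.63, 0.98]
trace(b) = -0.37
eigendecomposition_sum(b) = [[-0.08, 0.03, -0.06], [-0.26, 0.09, -0.20], [-0.55, 0.20, -0.42]] + [[-0.11,-0.09,0.06],[0.03,0.02,-0.02],[0.16,0.13,-0.08]] + [[0.03, -0.1, 0.04], [-0.10, 0.29, -0.12], [-0.09, 0.26, -0.11]]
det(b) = 0.02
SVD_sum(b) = [[0.02,-0.03,0.03],[-0.31,0.39,-0.38],[-0.49,0.61,-0.60]] + [[-0.18,  -0.13,  0.01], [-0.01,  -0.00,  0.00], [-0.00,  -0.0,  0.00]] + [[0.0, -0.0, -0.0], [-0.02, 0.03, 0.04], [0.01, -0.02, -0.02]]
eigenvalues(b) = [-0.41, -0.17, 0.21]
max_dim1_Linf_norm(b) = 0.62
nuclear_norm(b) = 1.45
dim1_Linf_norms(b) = [0.16, 0.41, 0.62]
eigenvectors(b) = [[0.13, 0.57, 0.24], [0.42, -0.15, -0.72], [0.90, -0.81, -0.65]]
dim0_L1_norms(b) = [0.97, 1.16, 1.0]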